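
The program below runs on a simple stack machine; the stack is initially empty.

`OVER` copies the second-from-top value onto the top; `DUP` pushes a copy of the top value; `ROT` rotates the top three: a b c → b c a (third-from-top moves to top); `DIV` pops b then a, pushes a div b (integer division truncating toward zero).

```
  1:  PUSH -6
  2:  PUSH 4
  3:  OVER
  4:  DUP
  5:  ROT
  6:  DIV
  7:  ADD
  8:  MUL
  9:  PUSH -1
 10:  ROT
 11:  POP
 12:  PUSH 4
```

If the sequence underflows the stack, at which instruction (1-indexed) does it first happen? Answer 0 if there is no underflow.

PUSH -6 : -6
PUSH 4  : -6 4
OVER    : -6 4 -6
DUP     : -6 4 -6 -6
ROT     : -6 -6 -6 4
DIV     : -6 -6 -1
ADD     : -6 -7
MUL     : 42
PUSH -1 : 42 -1
ROT  — needs 3 operands, stack has 2 → underflow

10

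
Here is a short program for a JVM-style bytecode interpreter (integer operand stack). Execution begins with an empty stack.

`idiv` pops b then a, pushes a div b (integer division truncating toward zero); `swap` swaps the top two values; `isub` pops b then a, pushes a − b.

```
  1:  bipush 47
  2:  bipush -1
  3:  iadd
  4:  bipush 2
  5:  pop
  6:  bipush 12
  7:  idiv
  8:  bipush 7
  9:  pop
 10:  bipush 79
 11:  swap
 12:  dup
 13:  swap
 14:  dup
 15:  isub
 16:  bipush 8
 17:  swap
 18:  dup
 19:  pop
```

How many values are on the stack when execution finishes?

4

bipush 47 → [47]
bipush -1 → [47, -1]
iadd      → [46]
bipush 2  → [46, 2]
pop       → [46]
bipush 12 → [46, 12]
idiv      → [3]
bipush 7  → [3, 7]
pop       → [3]
bipush 79 → [3, 79]
swap      → [79, 3]
dup       → [79, 3, 3]
swap      → [79, 3, 3]
dup       → [79, 3, 3, 3]
isub      → [79, 3, 0]
bipush 8  → [79, 3, 0, 8]
swap      → [79, 3, 8, 0]
dup       → [79, 3, 8, 0, 0]
pop       → [79, 3, 8, 0]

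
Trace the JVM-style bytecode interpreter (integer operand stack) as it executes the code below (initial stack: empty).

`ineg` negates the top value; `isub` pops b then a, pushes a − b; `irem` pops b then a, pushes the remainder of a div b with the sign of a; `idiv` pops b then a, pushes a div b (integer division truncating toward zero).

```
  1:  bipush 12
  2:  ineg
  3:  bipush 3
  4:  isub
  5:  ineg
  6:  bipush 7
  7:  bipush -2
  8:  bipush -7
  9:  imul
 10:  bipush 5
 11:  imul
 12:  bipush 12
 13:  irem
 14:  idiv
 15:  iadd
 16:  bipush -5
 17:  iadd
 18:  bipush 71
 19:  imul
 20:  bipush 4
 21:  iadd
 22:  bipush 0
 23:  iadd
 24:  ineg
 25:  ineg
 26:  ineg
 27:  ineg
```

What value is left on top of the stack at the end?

714

bipush 12 → [12]
ineg      → [-12]
bipush 3  → [-12, 3]
isub      → [-15]
ineg      → [15]
bipush 7  → [15, 7]
bipush -2 → [15, 7, -2]
bipush -7 → [15, 7, -2, -7]
imul      → [15, 7, 14]
bipush 5  → [15, 7, 14, 5]
imul      → [15, 7, 70]
bipush 12 → [15, 7, 70, 12]
irem      → [15, 7, 10]
idiv      → [15, 0]
iadd      → [15]
bipush -5 → [15, -5]
iadd      → [10]
bipush 71 → [10, 71]
imul      → [710]
bipush 4  → [710, 4]
iadd      → [714]
bipush 0  → [714, 0]
iadd      → [714]
ineg      → [-714]
ineg      → [714]
ineg      → [-714]
ineg      → [714]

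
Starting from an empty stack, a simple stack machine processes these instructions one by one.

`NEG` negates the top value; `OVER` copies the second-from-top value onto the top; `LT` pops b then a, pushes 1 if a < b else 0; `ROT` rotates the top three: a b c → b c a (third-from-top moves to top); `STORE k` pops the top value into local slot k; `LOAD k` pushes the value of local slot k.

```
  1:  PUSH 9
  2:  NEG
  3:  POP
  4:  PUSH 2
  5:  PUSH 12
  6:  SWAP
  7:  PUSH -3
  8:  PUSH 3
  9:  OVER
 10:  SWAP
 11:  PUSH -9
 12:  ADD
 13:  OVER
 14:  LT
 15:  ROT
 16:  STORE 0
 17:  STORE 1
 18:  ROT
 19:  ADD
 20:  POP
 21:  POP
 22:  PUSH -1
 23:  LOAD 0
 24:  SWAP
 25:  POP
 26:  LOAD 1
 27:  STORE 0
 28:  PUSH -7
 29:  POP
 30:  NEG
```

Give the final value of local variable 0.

PUSH 9  -> [9]
NEG     -> [-9]
POP     -> []
PUSH 2  -> [2]
PUSH 12 -> [2, 12]
SWAP    -> [12, 2]
PUSH -3 -> [12, 2, -3]
PUSH 3  -> [12, 2, -3, 3]
OVER    -> [12, 2, -3, 3, -3]
SWAP    -> [12, 2, -3, -3, 3]
PUSH -9 -> [12, 2, -3, -3, 3, -9]
ADD     -> [12, 2, -3, -3, -6]
OVER    -> [12, 2, -3, -3, -6, -3]
LT      -> [12, 2, -3, -3, 1]
ROT     -> [12, 2, -3, 1, -3]
STORE 0 -> [12, 2, -3, 1]
STORE 1 -> [12, 2, -3]
ROT     -> [2, -3, 12]
ADD     -> [2, 9]
POP     -> [2]
POP     -> []
PUSH -1 -> [-1]
LOAD 0  -> [-1, -3]
SWAP    -> [-3, -1]
POP     -> [-3]
LOAD 1  -> [-3, 1]
STORE 0 -> [-3]
PUSH -7 -> [-3, -7]
POP     -> [-3]
NEG     -> [3]

1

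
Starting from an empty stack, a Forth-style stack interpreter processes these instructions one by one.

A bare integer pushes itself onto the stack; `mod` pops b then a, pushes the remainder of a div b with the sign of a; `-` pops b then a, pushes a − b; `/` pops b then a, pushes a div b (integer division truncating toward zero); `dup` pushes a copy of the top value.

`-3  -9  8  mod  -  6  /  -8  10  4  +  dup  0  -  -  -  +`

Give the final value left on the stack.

-3   [-3]
-9   [-3, -9]
8    [-3, -9, 8]
mod  [-3, -1]
-    [-2]
6    [-2, 6]
/    [0]
-8   [0, -8]
10   [0, -8, 10]
4    [0, -8, 10, 4]
+    [0, -8, 14]
dup  [0, -8, 14, 14]
0    [0, -8, 14, 14, 0]
-    [0, -8, 14, 14]
-    [0, -8, 0]
-    [0, -8]
+    [-8]

-8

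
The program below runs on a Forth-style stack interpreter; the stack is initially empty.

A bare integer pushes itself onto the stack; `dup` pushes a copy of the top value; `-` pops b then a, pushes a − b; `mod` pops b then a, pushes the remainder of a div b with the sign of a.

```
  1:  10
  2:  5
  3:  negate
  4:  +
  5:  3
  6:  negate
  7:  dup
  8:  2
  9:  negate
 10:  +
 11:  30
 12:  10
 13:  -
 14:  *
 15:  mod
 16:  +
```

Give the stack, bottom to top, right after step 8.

10     : 10
5      : 10 5
negate : 10 -5
+      : 5
3      : 5 3
negate : 5 -3
dup    : 5 -3 -3
2      : 5 -3 -3 2

[5, -3, -3, 2]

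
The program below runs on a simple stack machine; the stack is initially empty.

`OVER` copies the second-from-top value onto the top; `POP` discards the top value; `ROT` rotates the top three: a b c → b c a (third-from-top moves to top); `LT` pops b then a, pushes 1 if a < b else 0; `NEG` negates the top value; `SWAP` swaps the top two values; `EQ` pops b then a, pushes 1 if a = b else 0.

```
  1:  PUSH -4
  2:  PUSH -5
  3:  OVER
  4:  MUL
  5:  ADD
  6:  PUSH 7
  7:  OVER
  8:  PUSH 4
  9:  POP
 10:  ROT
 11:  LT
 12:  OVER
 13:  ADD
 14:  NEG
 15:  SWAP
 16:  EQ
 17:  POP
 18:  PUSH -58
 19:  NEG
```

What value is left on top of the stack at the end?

PUSH -4  -> -4
PUSH -5  -> -4 -5
OVER     -> -4 -5 -4
MUL      -> -4 20
ADD      -> 16
PUSH 7   -> 16 7
OVER     -> 16 7 16
PUSH 4   -> 16 7 16 4
POP      -> 16 7 16
ROT      -> 7 16 16
LT       -> 7 0
OVER     -> 7 0 7
ADD      -> 7 7
NEG      -> 7 -7
SWAP     -> -7 7
EQ       -> 0
POP      -> (empty)
PUSH -58 -> -58
NEG      -> 58

58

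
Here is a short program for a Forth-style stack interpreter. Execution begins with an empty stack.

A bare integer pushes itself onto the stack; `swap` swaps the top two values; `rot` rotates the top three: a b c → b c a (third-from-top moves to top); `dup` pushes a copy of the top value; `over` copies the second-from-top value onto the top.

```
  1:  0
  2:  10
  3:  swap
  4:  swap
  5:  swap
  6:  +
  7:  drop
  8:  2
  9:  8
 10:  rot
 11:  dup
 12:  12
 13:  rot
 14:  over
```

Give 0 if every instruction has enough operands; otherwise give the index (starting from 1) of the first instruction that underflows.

0    -> [0]
10   -> [0, 10]
swap -> [10, 0]
swap -> [0, 10]
swap -> [10, 0]
+    -> [10]
drop -> []
2    -> [2]
8    -> [2, 8]
rot  — needs 3 operands, stack has 2 → underflow

10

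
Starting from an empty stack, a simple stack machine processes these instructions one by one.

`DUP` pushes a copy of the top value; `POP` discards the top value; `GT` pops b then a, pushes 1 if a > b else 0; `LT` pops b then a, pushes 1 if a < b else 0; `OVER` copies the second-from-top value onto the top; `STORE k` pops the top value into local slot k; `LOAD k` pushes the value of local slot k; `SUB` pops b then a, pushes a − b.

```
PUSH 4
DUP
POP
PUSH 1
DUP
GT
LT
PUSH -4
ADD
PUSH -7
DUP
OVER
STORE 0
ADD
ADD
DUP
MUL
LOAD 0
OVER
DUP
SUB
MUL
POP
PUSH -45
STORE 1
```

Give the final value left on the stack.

324

PUSH 4   → 4
DUP      → 4 4
POP      → 4
PUSH 1   → 4 1
DUP      → 4 1 1
GT       → 4 0
LT       → 0
PUSH -4  → 0 -4
ADD      → -4
PUSH -7  → -4 -7
DUP      → -4 -7 -7
OVER     → -4 -7 -7 -7
STORE 0  → -4 -7 -7
ADD      → -4 -14
ADD      → -18
DUP      → -18 -18
MUL      → 324
LOAD 0   → 324 -7
OVER     → 324 -7 324
DUP      → 324 -7 324 324
SUB      → 324 -7 0
MUL      → 324 0
POP      → 324
PUSH -45 → 324 -45
STORE 1  → 324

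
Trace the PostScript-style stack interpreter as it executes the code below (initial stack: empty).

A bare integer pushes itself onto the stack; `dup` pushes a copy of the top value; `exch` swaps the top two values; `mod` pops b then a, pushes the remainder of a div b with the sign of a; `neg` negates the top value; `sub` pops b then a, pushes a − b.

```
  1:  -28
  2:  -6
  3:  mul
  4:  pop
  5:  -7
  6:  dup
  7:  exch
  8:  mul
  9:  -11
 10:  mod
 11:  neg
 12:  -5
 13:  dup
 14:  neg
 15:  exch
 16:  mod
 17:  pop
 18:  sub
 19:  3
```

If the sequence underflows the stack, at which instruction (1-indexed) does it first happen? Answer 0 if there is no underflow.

18

-28  : [-28]
-6   : [-28, -6]
mul  : [168]
pop  : []
-7   : [-7]
dup  : [-7, -7]
exch : [-7, -7]
mul  : [49]
-11  : [49, -11]
mod  : [5]
neg  : [-5]
-5   : [-5, -5]
dup  : [-5, -5, -5]
neg  : [-5, -5, 5]
exch : [-5, 5, -5]
mod  : [-5, 0]
pop  : [-5]
sub  — needs 2 operands, stack has 1 → underflow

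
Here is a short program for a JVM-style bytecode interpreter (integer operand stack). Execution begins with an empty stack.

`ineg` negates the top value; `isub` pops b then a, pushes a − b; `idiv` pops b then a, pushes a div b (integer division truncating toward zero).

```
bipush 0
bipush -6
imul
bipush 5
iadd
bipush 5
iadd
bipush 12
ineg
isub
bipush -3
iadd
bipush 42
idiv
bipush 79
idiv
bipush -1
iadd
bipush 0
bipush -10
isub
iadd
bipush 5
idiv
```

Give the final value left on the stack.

bipush 0   → 0
bipush -6  → 0 -6
imul       → 0
bipush 5   → 0 5
iadd       → 5
bipush 5   → 5 5
iadd       → 10
bipush 12  → 10 12
ineg       → 10 -12
isub       → 22
bipush -3  → 22 -3
iadd       → 19
bipush 42  → 19 42
idiv       → 0
bipush 79  → 0 79
idiv       → 0
bipush -1  → 0 -1
iadd       → -1
bipush 0   → -1 0
bipush -10 → -1 0 -10
isub       → -1 10
iadd       → 9
bipush 5   → 9 5
idiv       → 1

1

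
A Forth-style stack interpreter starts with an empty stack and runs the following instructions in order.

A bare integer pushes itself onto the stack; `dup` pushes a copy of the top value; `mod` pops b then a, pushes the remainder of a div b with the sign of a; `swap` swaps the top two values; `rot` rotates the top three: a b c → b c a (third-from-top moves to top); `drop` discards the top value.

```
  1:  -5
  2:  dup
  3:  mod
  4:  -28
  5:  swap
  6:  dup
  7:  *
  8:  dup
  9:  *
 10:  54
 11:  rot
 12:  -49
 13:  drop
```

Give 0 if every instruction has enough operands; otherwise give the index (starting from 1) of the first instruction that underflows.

-5   : -5
dup  : -5 -5
mod  : 0
-28  : 0 -28
swap : -28 0
dup  : -28 0 0
*    : -28 0
dup  : -28 0 0
*    : -28 0
54   : -28 0 54
rot  : 0 54 -28
-49  : 0 54 -28 -49
drop : 0 54 -28

0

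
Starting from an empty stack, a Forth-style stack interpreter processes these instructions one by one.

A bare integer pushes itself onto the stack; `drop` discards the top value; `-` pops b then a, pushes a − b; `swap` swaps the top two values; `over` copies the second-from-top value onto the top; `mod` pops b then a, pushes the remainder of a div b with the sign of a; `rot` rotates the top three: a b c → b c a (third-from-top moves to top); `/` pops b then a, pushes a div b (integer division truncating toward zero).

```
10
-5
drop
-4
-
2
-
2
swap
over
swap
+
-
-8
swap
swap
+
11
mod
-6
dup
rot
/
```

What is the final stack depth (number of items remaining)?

10   -> [10]
-5   -> [10, -5]
drop -> [10]
-4   -> [10, -4]
-    -> [14]
2    -> [14, 2]
-    -> [12]
2    -> [12, 2]
swap -> [2, 12]
over -> [2, 12, 2]
swap -> [2, 2, 12]
+    -> [2, 14]
-    -> [-12]
-8   -> [-12, -8]
swap -> [-8, -12]
swap -> [-12, -8]
+    -> [-20]
11   -> [-20, 11]
mod  -> [-9]
-6   -> [-9, -6]
dup  -> [-9, -6, -6]
rot  -> [-6, -6, -9]
/    -> [-6, 0]

2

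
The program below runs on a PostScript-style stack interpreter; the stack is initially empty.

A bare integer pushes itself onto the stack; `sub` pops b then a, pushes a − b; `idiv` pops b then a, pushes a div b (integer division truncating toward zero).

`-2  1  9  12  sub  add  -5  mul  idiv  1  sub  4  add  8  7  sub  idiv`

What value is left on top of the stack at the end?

3

-2    [-2]
1     [-2, 1]
9     [-2, 1, 9]
12    [-2, 1, 9, 12]
sub   [-2, 1, -3]
add   [-2, -2]
-5    [-2, -2, -5]
mul   [-2, 10]
idiv  [0]
1     [0, 1]
sub   [-1]
4     [-1, 4]
add   [3]
8     [3, 8]
7     [3, 8, 7]
sub   [3, 1]
idiv  [3]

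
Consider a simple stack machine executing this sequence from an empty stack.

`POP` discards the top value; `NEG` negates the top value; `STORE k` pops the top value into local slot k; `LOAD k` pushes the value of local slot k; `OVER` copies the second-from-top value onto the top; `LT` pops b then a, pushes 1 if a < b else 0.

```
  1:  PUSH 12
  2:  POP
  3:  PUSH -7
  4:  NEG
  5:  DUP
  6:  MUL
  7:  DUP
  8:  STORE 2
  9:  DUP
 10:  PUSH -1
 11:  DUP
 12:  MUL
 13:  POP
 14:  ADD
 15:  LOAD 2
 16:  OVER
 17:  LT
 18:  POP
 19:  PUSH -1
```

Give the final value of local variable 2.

49

PUSH 12 → 12
POP     → (empty)
PUSH -7 → -7
NEG     → 7
DUP     → 7 7
MUL     → 49
DUP     → 49 49
STORE 2 → 49
DUP     → 49 49
PUSH -1 → 49 49 -1
DUP     → 49 49 -1 -1
MUL     → 49 49 1
POP     → 49 49
ADD     → 98
LOAD 2  → 98 49
OVER    → 98 49 98
LT      → 98 1
POP     → 98
PUSH -1 → 98 -1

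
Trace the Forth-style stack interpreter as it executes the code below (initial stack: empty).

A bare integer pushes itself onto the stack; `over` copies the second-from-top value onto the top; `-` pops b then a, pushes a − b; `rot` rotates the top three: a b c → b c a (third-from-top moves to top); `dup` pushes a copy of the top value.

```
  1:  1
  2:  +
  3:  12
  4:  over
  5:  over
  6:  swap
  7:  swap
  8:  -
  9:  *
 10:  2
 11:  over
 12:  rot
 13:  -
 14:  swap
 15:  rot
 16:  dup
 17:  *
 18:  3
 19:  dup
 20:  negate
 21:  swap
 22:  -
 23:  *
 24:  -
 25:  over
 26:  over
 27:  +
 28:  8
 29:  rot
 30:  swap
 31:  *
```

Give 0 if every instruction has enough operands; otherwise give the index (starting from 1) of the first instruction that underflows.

1 : 1
+  — needs 2 operands, stack has 1 → underflow

2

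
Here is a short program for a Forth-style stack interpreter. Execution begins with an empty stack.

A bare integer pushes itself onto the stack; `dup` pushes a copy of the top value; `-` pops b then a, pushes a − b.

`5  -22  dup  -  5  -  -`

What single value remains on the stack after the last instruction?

5   : [5]
-22 : [5, -22]
dup : [5, -22, -22]
-   : [5, 0]
5   : [5, 0, 5]
-   : [5, -5]
-   : [10]

10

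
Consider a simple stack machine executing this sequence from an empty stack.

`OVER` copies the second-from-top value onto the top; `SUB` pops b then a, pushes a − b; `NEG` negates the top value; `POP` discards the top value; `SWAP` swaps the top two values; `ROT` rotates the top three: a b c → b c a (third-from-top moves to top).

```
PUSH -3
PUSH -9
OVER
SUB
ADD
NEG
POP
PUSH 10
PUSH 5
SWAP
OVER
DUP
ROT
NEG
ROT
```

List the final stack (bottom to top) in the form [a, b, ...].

[5, 5, -10, 5]

PUSH -3  [-3]
PUSH -9  [-3, -9]
OVER     [-3, -9, -3]
SUB      [-3, -6]
ADD      [-9]
NEG      [9]
POP      []
PUSH 10  [10]
PUSH 5   [10, 5]
SWAP     [5, 10]
OVER     [5, 10, 5]
DUP      [5, 10, 5, 5]
ROT      [5, 5, 5, 10]
NEG      [5, 5, 5, -10]
ROT      [5, 5, -10, 5]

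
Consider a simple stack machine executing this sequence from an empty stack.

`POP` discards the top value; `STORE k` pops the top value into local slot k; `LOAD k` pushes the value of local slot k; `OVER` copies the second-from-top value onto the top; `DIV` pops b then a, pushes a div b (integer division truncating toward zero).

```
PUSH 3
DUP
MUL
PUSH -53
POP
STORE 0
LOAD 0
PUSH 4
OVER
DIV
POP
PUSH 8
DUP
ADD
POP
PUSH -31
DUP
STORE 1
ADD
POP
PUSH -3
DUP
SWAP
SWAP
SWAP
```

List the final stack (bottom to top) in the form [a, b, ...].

PUSH 3   → [3]
DUP      → [3, 3]
MUL      → [9]
PUSH -53 → [9, -53]
POP      → [9]
STORE 0  → []
LOAD 0   → [9]
PUSH 4   → [9, 4]
OVER     → [9, 4, 9]
DIV      → [9, 0]
POP      → [9]
PUSH 8   → [9, 8]
DUP      → [9, 8, 8]
ADD      → [9, 16]
POP      → [9]
PUSH -31 → [9, -31]
DUP      → [9, -31, -31]
STORE 1  → [9, -31]
ADD      → [-22]
POP      → []
PUSH -3  → [-3]
DUP      → [-3, -3]
SWAP     → [-3, -3]
SWAP     → [-3, -3]
SWAP     → [-3, -3]

[-3, -3]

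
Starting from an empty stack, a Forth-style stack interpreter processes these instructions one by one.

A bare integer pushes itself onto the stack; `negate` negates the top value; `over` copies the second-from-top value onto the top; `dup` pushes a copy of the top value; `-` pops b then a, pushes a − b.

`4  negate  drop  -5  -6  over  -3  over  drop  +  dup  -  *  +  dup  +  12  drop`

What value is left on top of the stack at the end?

-10

4      → 4
negate → -4
drop   → (empty)
-5     → -5
-6     → -5 -6
over   → -5 -6 -5
-3     → -5 -6 -5 -3
over   → -5 -6 -5 -3 -5
drop   → -5 -6 -5 -3
+      → -5 -6 -8
dup    → -5 -6 -8 -8
-      → -5 -6 0
*      → -5 0
+      → -5
dup    → -5 -5
+      → -10
12     → -10 12
drop   → -10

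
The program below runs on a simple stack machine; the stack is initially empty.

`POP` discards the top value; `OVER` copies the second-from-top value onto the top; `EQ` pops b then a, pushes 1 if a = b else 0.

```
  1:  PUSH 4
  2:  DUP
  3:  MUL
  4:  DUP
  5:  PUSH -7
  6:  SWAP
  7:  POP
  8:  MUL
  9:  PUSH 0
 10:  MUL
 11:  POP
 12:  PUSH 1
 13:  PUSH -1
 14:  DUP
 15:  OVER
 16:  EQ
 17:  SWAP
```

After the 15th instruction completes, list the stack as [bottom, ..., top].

[1, -1, -1, -1]

PUSH 4  → 4
DUP     → 4 4
MUL     → 16
DUP     → 16 16
PUSH -7 → 16 16 -7
SWAP    → 16 -7 16
POP     → 16 -7
MUL     → -112
PUSH 0  → -112 0
MUL     → 0
POP     → (empty)
PUSH 1  → 1
PUSH -1 → 1 -1
DUP     → 1 -1 -1
OVER    → 1 -1 -1 -1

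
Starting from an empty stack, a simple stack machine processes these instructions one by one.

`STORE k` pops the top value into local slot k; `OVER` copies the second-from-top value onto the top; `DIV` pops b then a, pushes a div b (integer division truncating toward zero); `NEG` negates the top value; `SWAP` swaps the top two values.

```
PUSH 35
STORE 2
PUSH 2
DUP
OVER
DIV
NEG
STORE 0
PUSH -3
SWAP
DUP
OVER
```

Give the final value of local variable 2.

PUSH 35 : [35]
STORE 2 : []
PUSH 2  : [2]
DUP     : [2, 2]
OVER    : [2, 2, 2]
DIV     : [2, 1]
NEG     : [2, -1]
STORE 0 : [2]
PUSH -3 : [2, -3]
SWAP    : [-3, 2]
DUP     : [-3, 2, 2]
OVER    : [-3, 2, 2, 2]

35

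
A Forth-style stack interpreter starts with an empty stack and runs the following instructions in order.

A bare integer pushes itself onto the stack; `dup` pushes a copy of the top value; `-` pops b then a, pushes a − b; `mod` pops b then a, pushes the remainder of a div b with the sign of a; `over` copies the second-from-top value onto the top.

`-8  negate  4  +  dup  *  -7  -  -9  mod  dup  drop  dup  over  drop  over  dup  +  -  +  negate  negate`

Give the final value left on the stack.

-8     -> [-8]
negate -> [8]
4      -> [8, 4]
+      -> [12]
dup    -> [12, 12]
*      -> [144]
-7     -> [144, -7]
-      -> [151]
-9     -> [151, -9]
mod    -> [7]
dup    -> [7, 7]
drop   -> [7]
dup    -> [7, 7]
over   -> [7, 7, 7]
drop   -> [7, 7]
over   -> [7, 7, 7]
dup    -> [7, 7, 7, 7]
+      -> [7, 7, 14]
-      -> [7, -7]
+      -> [0]
negate -> [0]
negate -> [0]

0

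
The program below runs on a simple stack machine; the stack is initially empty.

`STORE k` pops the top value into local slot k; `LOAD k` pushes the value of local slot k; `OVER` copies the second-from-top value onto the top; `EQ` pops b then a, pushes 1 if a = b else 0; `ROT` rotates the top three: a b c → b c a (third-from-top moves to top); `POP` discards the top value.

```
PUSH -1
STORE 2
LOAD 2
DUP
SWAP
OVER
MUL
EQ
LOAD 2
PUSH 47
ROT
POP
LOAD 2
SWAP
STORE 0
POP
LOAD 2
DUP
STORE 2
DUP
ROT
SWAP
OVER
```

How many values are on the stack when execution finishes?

PUSH -1  -1
STORE 2  (empty)
LOAD 2   -1
DUP      -1 -1
SWAP     -1 -1
OVER     -1 -1 -1
MUL      -1 1
EQ       0
LOAD 2   0 -1
PUSH 47  0 -1 47
ROT      -1 47 0
POP      -1 47
LOAD 2   -1 47 -1
SWAP     -1 -1 47
STORE 0  -1 -1
POP      -1
LOAD 2   -1 -1
DUP      -1 -1 -1
STORE 2  -1 -1
DUP      -1 -1 -1
ROT      -1 -1 -1
SWAP     -1 -1 -1
OVER     -1 -1 -1 -1

4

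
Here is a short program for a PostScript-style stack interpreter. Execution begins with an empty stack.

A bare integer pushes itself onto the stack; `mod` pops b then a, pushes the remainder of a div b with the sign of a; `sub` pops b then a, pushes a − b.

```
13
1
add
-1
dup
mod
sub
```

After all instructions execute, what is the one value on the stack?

14

13  -> 13
1   -> 13 1
add -> 14
-1  -> 14 -1
dup -> 14 -1 -1
mod -> 14 0
sub -> 14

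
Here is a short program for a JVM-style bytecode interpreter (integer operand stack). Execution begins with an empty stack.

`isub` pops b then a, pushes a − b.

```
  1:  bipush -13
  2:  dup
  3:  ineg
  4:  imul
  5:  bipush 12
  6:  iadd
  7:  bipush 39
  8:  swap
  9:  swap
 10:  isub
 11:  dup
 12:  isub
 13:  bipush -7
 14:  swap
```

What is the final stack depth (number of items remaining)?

bipush -13 : [-13]
dup        : [-13, -13]
ineg       : [-13, 13]
imul       : [-169]
bipush 12  : [-169, 12]
iadd       : [-157]
bipush 39  : [-157, 39]
swap       : [39, -157]
swap       : [-157, 39]
isub       : [-196]
dup        : [-196, -196]
isub       : [0]
bipush -7  : [0, -7]
swap       : [-7, 0]

2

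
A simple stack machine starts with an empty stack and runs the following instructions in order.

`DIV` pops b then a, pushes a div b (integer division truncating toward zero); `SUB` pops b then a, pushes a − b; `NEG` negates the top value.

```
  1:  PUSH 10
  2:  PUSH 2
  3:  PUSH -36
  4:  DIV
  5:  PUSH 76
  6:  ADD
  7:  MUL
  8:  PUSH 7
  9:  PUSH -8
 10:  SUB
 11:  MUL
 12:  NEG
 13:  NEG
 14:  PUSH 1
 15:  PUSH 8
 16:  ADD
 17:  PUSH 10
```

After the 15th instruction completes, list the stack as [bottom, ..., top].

PUSH 10  → [10]
PUSH 2   → [10, 2]
PUSH -36 → [10, 2, -36]
DIV      → [10, 0]
PUSH 76  → [10, 0, 76]
ADD      → [10, 76]
MUL      → [760]
PUSH 7   → [760, 7]
PUSH -8  → [760, 7, -8]
SUB      → [760, 15]
MUL      → [11400]
NEG      → [-11400]
NEG      → [11400]
PUSH 1   → [11400, 1]
PUSH 8   → [11400, 1, 8]

[11400, 1, 8]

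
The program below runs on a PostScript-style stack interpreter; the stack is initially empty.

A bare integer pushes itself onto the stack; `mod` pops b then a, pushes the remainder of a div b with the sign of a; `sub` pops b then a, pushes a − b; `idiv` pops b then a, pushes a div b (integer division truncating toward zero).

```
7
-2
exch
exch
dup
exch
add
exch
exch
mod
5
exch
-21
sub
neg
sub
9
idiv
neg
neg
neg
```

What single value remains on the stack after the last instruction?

-3

7    -> [7]
-2   -> [7, -2]
exch -> [-2, 7]
exch -> [7, -2]
dup  -> [7, -2, -2]
exch -> [7, -2, -2]
add  -> [7, -4]
exch -> [-4, 7]
exch -> [7, -4]
mod  -> [3]
5    -> [3, 5]
exch -> [5, 3]
-21  -> [5, 3, -21]
sub  -> [5, 24]
neg  -> [5, -24]
sub  -> [29]
9    -> [29, 9]
idiv -> [3]
neg  -> [-3]
neg  -> [3]
neg  -> [-3]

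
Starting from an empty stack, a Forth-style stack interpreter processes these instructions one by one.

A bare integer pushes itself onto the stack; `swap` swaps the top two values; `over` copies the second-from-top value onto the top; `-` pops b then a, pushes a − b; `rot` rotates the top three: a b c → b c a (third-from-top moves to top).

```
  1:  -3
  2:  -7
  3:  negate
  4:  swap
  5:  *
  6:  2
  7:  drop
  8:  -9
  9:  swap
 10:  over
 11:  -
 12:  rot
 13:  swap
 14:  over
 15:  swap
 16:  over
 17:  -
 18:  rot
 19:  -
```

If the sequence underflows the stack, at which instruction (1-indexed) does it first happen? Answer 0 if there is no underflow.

-3     -> -3
-7     -> -3 -7
negate -> -3 7
swap   -> 7 -3
*      -> -21
2      -> -21 2
drop   -> -21
-9     -> -21 -9
swap   -> -9 -21
over   -> -9 -21 -9
-      -> -9 -12
rot  — needs 3 operands, stack has 2 → underflow

12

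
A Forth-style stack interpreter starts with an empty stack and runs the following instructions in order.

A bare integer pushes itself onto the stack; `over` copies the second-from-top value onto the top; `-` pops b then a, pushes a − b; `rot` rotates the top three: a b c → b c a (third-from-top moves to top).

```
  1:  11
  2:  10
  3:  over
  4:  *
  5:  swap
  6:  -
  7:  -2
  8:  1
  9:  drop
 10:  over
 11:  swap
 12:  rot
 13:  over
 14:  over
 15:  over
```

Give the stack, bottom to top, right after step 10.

11    11
10    11 10
over  11 10 11
*     11 110
swap  110 11
-     99
-2    99 -2
1     99 -2 1
drop  99 -2
over  99 -2 99

[99, -2, 99]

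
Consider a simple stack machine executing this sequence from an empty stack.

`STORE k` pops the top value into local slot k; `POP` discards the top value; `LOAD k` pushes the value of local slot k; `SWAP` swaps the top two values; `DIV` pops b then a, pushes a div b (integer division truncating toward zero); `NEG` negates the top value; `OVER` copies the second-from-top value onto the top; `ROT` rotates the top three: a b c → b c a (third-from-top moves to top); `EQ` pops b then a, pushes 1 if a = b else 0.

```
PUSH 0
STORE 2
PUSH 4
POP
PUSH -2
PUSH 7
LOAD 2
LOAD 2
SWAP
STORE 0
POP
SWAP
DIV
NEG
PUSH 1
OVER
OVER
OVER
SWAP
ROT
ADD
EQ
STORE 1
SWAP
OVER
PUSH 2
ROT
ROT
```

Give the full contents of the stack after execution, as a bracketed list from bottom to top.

PUSH 0  -> 0
STORE 2 -> (empty)
PUSH 4  -> 4
POP     -> (empty)
PUSH -2 -> -2
PUSH 7  -> -2 7
LOAD 2  -> -2 7 0
LOAD 2  -> -2 7 0 0
SWAP    -> -2 7 0 0
STORE 0 -> -2 7 0
POP     -> -2 7
SWAP    -> 7 -2
DIV     -> -3
NEG     -> 3
PUSH 1  -> 3 1
OVER    -> 3 1 3
OVER    -> 3 1 3 1
OVER    -> 3 1 3 1 3
SWAP    -> 3 1 3 3 1
ROT     -> 3 1 3 1 3
ADD     -> 3 1 3 4
EQ      -> 3 1 0
STORE 1 -> 3 1
SWAP    -> 1 3
OVER    -> 1 3 1
PUSH 2  -> 1 3 1 2
ROT     -> 1 1 2 3
ROT     -> 1 2 3 1

[1, 2, 3, 1]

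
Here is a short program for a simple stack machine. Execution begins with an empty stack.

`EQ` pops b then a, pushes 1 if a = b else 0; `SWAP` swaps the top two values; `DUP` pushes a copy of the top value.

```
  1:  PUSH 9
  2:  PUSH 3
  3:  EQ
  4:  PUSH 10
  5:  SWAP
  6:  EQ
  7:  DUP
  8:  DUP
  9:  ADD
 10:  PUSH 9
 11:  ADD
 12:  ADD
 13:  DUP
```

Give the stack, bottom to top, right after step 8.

PUSH 9  -> [9]
PUSH 3  -> [9, 3]
EQ      -> [0]
PUSH 10 -> [0, 10]
SWAP    -> [10, 0]
EQ      -> [0]
DUP     -> [0, 0]
DUP     -> [0, 0, 0]

[0, 0, 0]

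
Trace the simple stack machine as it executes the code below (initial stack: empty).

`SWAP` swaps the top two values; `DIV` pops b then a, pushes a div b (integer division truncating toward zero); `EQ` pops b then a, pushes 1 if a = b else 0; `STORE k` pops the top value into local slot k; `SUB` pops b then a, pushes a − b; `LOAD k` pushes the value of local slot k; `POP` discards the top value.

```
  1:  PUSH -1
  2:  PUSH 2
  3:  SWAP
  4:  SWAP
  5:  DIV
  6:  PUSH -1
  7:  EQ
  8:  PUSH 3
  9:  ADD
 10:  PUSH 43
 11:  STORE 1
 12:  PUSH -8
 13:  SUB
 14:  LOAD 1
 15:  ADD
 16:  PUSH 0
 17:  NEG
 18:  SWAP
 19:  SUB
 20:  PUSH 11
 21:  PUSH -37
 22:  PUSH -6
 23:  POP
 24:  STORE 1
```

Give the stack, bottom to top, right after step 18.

[0, 54]

PUSH -1  [-1]
PUSH 2   [-1, 2]
SWAP     [2, -1]
SWAP     [-1, 2]
DIV      [0]
PUSH -1  [0, -1]
EQ       [0]
PUSH 3   [0, 3]
ADD      [3]
PUSH 43  [3, 43]
STORE 1  [3]
PUSH -8  [3, -8]
SUB      [11]
LOAD 1   [11, 43]
ADD      [54]
PUSH 0   [54, 0]
NEG      [54, 0]
SWAP     [0, 54]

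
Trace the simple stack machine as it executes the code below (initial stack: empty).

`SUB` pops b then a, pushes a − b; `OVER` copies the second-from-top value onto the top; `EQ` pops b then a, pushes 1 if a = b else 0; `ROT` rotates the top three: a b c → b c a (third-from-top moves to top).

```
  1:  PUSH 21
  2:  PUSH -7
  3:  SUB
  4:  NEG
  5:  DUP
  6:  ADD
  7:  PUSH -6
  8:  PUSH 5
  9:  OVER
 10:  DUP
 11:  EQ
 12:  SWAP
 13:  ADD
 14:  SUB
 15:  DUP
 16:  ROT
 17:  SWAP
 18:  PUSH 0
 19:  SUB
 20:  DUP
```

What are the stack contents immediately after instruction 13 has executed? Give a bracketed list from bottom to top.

PUSH 21 → 21
PUSH -7 → 21 -7
SUB     → 28
NEG     → -28
DUP     → -28 -28
ADD     → -56
PUSH -6 → -56 -6
PUSH 5  → -56 -6 5
OVER    → -56 -6 5 -6
DUP     → -56 -6 5 -6 -6
EQ      → -56 -6 5 1
SWAP    → -56 -6 1 5
ADD     → -56 -6 6

[-56, -6, 6]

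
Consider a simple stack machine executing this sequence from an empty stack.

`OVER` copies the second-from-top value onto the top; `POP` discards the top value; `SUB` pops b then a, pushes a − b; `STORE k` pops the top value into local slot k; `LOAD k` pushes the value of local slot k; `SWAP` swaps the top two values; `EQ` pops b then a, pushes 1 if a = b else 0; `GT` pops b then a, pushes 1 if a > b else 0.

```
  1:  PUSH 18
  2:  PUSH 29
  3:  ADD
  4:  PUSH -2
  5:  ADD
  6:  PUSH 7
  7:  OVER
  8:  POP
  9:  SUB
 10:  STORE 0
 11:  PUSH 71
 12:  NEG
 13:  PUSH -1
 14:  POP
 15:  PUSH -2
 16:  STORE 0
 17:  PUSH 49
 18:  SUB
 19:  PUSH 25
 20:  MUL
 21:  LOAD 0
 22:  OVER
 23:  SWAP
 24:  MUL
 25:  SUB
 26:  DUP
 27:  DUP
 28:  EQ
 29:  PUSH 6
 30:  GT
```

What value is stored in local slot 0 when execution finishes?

-2

PUSH 18 → 18
PUSH 29 → 18 29
ADD     → 47
PUSH -2 → 47 -2
ADD     → 45
PUSH 7  → 45 7
OVER    → 45 7 45
POP     → 45 7
SUB     → 38
STORE 0 → (empty)
PUSH 71 → 71
NEG     → -71
PUSH -1 → -71 -1
POP     → -71
PUSH -2 → -71 -2
STORE 0 → -71
PUSH 49 → -71 49
SUB     → -120
PUSH 25 → -120 25
MUL     → -3000
LOAD 0  → -3000 -2
OVER    → -3000 -2 -3000
SWAP    → -3000 -3000 -2
MUL     → -3000 6000
SUB     → -9000
DUP     → -9000 -9000
DUP     → -9000 -9000 -9000
EQ      → -9000 1
PUSH 6  → -9000 1 6
GT      → -9000 0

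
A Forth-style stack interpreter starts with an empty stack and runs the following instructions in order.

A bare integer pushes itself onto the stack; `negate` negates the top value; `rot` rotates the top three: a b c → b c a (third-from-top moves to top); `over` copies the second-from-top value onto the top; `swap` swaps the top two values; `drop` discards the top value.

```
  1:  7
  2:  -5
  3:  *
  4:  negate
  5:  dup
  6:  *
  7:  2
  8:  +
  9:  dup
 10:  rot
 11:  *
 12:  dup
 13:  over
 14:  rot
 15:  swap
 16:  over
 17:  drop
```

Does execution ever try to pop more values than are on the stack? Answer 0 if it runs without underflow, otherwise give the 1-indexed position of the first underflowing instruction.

7      : 7
-5     : 7 -5
*      : -35
negate : 35
dup    : 35 35
*      : 1225
2      : 1225 2
+      : 1227
dup    : 1227 1227
rot  — needs 3 operands, stack has 2 → underflow

10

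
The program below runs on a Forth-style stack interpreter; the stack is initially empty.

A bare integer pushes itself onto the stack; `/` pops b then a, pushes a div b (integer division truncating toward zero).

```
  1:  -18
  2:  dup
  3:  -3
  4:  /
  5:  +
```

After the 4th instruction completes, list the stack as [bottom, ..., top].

-18 -> -18
dup -> -18 -18
-3  -> -18 -18 -3
/   -> -18 6

[-18, 6]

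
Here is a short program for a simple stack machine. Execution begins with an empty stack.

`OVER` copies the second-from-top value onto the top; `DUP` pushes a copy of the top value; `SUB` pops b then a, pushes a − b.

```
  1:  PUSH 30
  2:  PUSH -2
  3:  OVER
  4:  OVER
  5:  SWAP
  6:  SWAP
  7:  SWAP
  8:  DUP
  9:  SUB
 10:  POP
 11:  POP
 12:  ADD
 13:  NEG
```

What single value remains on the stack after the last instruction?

-28

PUSH 30 : 30
PUSH -2 : 30 -2
OVER    : 30 -2 30
OVER    : 30 -2 30 -2
SWAP    : 30 -2 -2 30
SWAP    : 30 -2 30 -2
SWAP    : 30 -2 -2 30
DUP     : 30 -2 -2 30 30
SUB     : 30 -2 -2 0
POP     : 30 -2 -2
POP     : 30 -2
ADD     : 28
NEG     : -28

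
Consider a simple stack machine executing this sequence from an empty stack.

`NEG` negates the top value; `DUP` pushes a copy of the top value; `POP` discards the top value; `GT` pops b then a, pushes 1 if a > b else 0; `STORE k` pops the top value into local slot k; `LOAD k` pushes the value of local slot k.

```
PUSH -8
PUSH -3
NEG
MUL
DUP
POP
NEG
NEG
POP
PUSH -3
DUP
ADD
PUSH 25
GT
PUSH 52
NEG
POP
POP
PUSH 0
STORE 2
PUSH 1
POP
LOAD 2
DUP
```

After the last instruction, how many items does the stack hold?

2

PUSH -8 -> -8
PUSH -3 -> -8 -3
NEG     -> -8 3
MUL     -> -24
DUP     -> -24 -24
POP     -> -24
NEG     -> 24
NEG     -> -24
POP     -> (empty)
PUSH -3 -> -3
DUP     -> -3 -3
ADD     -> -6
PUSH 25 -> -6 25
GT      -> 0
PUSH 52 -> 0 52
NEG     -> 0 -52
POP     -> 0
POP     -> (empty)
PUSH 0  -> 0
STORE 2 -> (empty)
PUSH 1  -> 1
POP     -> (empty)
LOAD 2  -> 0
DUP     -> 0 0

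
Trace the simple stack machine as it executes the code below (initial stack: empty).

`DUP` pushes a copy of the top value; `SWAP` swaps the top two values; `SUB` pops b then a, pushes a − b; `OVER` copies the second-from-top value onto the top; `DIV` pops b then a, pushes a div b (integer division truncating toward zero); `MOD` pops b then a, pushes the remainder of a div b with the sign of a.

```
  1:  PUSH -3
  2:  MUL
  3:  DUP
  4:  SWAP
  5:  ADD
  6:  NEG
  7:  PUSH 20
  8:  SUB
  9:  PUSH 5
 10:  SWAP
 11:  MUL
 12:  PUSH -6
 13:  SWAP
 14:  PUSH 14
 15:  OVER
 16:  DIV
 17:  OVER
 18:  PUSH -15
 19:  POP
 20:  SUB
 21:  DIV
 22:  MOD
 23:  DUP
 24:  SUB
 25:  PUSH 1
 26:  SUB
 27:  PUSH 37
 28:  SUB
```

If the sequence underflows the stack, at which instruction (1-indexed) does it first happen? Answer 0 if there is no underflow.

PUSH -3 -> -3
MUL  — needs 2 operands, stack has 1 → underflow

2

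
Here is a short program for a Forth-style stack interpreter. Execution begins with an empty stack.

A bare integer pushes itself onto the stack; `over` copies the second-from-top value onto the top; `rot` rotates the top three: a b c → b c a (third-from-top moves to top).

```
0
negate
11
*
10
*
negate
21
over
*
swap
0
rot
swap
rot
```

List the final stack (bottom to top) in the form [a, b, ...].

[0, 0, 0]

0      : [0]
negate : [0]
11     : [0, 11]
*      : [0]
10     : [0, 10]
*      : [0]
negate : [0]
21     : [0, 21]
over   : [0, 21, 0]
*      : [0, 0]
swap   : [0, 0]
0      : [0, 0, 0]
rot    : [0, 0, 0]
swap   : [0, 0, 0]
rot    : [0, 0, 0]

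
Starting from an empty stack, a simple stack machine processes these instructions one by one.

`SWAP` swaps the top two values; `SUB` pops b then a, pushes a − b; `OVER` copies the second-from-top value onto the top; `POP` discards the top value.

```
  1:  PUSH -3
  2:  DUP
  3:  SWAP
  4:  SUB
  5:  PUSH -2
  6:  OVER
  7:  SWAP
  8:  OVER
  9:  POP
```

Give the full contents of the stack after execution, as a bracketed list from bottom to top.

[0, 0, -2]

PUSH -3 -> [-3]
DUP     -> [-3, -3]
SWAP    -> [-3, -3]
SUB     -> [0]
PUSH -2 -> [0, -2]
OVER    -> [0, -2, 0]
SWAP    -> [0, 0, -2]
OVER    -> [0, 0, -2, 0]
POP     -> [0, 0, -2]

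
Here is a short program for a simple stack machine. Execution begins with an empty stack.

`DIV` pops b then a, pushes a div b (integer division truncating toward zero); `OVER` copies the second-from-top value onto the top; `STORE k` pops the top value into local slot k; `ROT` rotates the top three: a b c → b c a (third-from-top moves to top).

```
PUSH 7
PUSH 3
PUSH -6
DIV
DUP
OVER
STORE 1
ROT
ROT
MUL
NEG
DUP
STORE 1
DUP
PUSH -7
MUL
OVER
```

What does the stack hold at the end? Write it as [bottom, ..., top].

[0, 0, 0, 0]

PUSH 7  -> 7
PUSH 3  -> 7 3
PUSH -6 -> 7 3 -6
DIV     -> 7 0
DUP     -> 7 0 0
OVER    -> 7 0 0 0
STORE 1 -> 7 0 0
ROT     -> 0 0 7
ROT     -> 0 7 0
MUL     -> 0 0
NEG     -> 0 0
DUP     -> 0 0 0
STORE 1 -> 0 0
DUP     -> 0 0 0
PUSH -7 -> 0 0 0 -7
MUL     -> 0 0 0
OVER    -> 0 0 0 0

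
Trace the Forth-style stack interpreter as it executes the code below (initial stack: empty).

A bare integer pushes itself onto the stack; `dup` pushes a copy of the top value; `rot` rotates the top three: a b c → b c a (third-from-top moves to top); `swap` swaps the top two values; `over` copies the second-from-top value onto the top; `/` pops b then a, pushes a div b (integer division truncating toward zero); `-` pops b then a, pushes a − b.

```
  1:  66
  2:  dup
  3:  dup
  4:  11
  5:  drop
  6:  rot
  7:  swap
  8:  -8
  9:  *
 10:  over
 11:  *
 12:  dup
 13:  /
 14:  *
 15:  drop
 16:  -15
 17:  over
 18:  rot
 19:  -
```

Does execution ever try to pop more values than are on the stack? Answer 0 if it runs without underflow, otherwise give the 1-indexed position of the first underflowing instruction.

66   → [66]
dup  → [66, 66]
dup  → [66, 66, 66]
11   → [66, 66, 66, 11]
drop → [66, 66, 66]
rot  → [66, 66, 66]
swap → [66, 66, 66]
-8   → [66, 66, 66, -8]
*    → [66, 66, -528]
over → [66, 66, -528, 66]
*    → [66, 66, -34848]
dup  → [66, 66, -34848, -34848]
/    → [66, 66, 1]
*    → [66, 66]
drop → [66]
-15  → [66, -15]
over → [66, -15, 66]
rot  → [-15, 66, 66]
-    → [-15, 0]

0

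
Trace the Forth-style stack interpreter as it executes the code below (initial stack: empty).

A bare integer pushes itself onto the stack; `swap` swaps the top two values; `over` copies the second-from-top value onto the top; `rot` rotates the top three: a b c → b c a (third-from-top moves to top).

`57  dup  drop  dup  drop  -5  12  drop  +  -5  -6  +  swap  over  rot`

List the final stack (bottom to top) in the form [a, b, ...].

57    [57]
dup   [57, 57]
drop  [57]
dup   [57, 57]
drop  [57]
-5    [57, -5]
12    [57, -5, 12]
drop  [57, -5]
+     [52]
-5    [52, -5]
-6    [52, -5, -6]
+     [52, -11]
swap  [-11, 52]
over  [-11, 52, -11]
rot   [52, -11, -11]

[52, -11, -11]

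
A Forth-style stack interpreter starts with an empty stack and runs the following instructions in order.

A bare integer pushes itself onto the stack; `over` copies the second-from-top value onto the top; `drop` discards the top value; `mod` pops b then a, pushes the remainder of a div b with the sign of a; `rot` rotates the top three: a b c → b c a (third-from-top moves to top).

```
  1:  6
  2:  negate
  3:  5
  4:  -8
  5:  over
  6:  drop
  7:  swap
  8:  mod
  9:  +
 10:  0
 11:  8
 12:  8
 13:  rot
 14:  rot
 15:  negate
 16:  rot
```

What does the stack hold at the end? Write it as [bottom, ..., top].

6       [6]
negate  [-6]
5       [-6, 5]
-8      [-6, 5, -8]
over    [-6, 5, -8, 5]
drop    [-6, 5, -8]
swap    [-6, -8, 5]
mod     [-6, -3]
+       [-9]
0       [-9, 0]
8       [-9, 0, 8]
8       [-9, 0, 8, 8]
rot     [-9, 8, 8, 0]
rot     [-9, 8, 0, 8]
negate  [-9, 8, 0, -8]
rot     [-9, 0, -8, 8]

[-9, 0, -8, 8]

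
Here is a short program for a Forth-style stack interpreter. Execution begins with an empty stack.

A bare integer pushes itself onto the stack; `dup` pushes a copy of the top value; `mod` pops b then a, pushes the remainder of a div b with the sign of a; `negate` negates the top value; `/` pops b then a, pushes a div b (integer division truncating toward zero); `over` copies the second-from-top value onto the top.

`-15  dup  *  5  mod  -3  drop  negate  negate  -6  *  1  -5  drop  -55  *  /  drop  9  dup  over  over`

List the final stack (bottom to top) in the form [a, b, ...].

-15    → [-15]
dup    → [-15, -15]
*      → [225]
5      → [225, 5]
mod    → [0]
-3     → [0, -3]
drop   → [0]
negate → [0]
negate → [0]
-6     → [0, -6]
*      → [0]
1      → [0, 1]
-5     → [0, 1, -5]
drop   → [0, 1]
-55    → [0, 1, -55]
*      → [0, -55]
/      → [0]
drop   → []
9      → [9]
dup    → [9, 9]
over   → [9, 9, 9]
over   → [9, 9, 9, 9]

[9, 9, 9, 9]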